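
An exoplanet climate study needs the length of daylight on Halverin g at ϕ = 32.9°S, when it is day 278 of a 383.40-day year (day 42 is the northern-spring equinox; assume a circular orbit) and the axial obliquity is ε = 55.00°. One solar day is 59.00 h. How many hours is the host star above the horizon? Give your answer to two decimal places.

Solar longitude: L_s = 360° × (278 − 42)/383.40 = 221.596°.
sin δ = sin 55.00° × sin 221.596° = -0.54382, so δ = -32.944°.
cos h₀ = −tan ϕ · tan δ = −tan(-32.9°) × tan(-32.944°) = -0.4192, so h₀ = 2.0034 rad = 114.79°.
Daylight = 2h₀/(2π) × 59.00 h = (2.0034/π) × 59.00 = 37.62 h.

37.62 h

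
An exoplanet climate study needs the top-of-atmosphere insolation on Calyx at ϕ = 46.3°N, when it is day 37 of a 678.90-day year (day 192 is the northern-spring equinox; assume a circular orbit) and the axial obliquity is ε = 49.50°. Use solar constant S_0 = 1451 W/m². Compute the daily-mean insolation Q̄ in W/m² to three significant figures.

Solar longitude: L_s = 360° × (37 − 192)/678.90 = -82.192°, i.e. -82.192° + 360° = 277.808°.
sin δ = sin 49.50° × sin 277.808° = -0.75336, so δ = -48.882°.
cos h₀ = −tan(+46.3°) tan(-48.882°) = 1.1988 ≥ 1 ⇒ polar night, h₀ = 0 and Q̄ = 0.

Q̄ ≈ 0.00 W/m²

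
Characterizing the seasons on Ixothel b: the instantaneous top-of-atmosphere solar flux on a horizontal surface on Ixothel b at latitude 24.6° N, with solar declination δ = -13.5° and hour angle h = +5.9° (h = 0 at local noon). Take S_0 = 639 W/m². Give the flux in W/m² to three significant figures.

500 W/m²

cos θ_z = sin ϕ sin δ + cos ϕ cos δ cos h = -0.097179 + 0.879431 = 0.782252.
Flux = S_0 · cos θ_z = 639 × 0.782252 = 499.9 W/m².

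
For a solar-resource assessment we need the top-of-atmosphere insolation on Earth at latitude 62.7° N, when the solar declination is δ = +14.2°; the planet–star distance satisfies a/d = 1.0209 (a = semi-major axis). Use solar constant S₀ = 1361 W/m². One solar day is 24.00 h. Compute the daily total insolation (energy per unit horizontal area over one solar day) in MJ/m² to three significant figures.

cos H₀ = −tan(+62.7°) tan(+14.200°) = -0.4903, H₀ = 2.0832 rad.
Bracket: H₀ sin φ sin δ + cos φ cos δ sin H₀ = 2.0832×0.88862×0.24531 + 0.45865×0.96945×0.87158 = 0.454111 + 0.387538 = 0.841649.
Inverse-square distance factor (a/d)² = 1.0209² = 1.042237.
Q̄ = (S₀/π) × 1.042237 × [bracket] = (1361/π) × 1.042237 × 0.841649 = 380.02 W/m².
Daily total = Q̄ × 24.00 h × 3600 s/h = 380.02 × 24.00 × 3600 / 10⁶ = 32.83 MJ/m².

32.8 MJ/m²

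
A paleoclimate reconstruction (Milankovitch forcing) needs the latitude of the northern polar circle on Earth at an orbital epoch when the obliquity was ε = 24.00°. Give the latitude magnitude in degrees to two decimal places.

66.00°

The polar circle is the lowest latitude that experiences at least one full rotation of continuous daylight at the northern-summer solstice; it lies at |φ| = 90° − ε = 90° − 24.00° = 66.00°.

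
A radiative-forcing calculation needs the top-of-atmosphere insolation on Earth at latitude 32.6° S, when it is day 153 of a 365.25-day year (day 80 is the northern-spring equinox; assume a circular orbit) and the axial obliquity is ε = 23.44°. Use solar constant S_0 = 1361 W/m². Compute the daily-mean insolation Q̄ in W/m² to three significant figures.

Q̄ ≈ 211 W/m²

Solar longitude: L_s = 360° × (153 − 80)/365.25 = 71.951°.
sin δ = sin 23.44° × sin 71.951° = 0.37821, so δ = +22.223°.
cos h₀ = −tan(-32.6°) tan(+22.223°) = 0.2613, h₀ = 1.3064 rad.
Bracket: h₀ sin ϕ sin δ + cos ϕ cos δ sin h₀ = 1.3064×-0.53877×0.37821 + 0.84245×0.92572×0.96526 = -0.266203 + 0.752780 = 0.486577.
Q̄ = (S_0/π) × [bracket] = (1361/π) × 0.486577 = 210.8 W/m².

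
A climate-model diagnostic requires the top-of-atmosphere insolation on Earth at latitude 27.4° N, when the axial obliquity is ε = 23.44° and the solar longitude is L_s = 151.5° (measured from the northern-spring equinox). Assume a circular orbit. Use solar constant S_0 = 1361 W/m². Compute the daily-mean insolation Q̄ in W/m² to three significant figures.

Solar declination: sin δ = sin ε · sin L_s = sin 23.44° × sin 151.5° = 0.18981, so δ = +10.942°.
cos h₀ = −tan(+27.4°) tan(+10.942°) = -0.1002, h₀ = 1.6712 rad.
Bracket: h₀ sin ϕ sin δ + cos ϕ cos δ sin h₀ = 1.6712×0.46020×0.18981 + 0.88782×0.98182×0.99497 = 0.145980 + 0.867295 = 1.013275.
Q̄ = (S_0/π) × [bracket] = (1361/π) × 1.013275 = 439.0 W/m².

Q̄ ≈ 439 W/m²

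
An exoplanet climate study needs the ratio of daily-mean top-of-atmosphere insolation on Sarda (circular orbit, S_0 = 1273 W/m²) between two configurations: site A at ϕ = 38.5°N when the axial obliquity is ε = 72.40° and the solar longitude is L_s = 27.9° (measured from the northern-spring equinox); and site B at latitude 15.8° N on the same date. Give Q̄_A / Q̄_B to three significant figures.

Q̄_A / Q̄_B ≈ 1.12

— Configuration A (ϕ=+38.5°):
Solar declination: sin δ = sin ε · sin L_s = sin 72.40° × sin 27.9° = 0.44603, so δ = +26.489°.
cos h₀ = −tan(+38.5°) tan(+26.489°) = -0.3964, h₀ = 1.9784 rad.
Bracket: h₀ sin ϕ sin δ + cos ϕ cos δ sin h₀ = 1.9784×0.62251×0.44603 + 0.78261×0.89502×0.91808 = 0.549319 + 0.643071 = 1.192390.
Q̄ = (S_0/π) × [bracket] = (1273/π) × 1.192390 = 483.17 W/m².
— Configuration B (ϕ=+15.8°):
cos h₀ = −tan(+15.8°) tan(+26.489°) = -0.1410, h₀ = 1.7123 rad.
Bracket: h₀ sin ϕ sin δ + cos ϕ cos δ sin h₀ = 1.7123×0.27228×0.44603 + 0.96222×0.89502×0.99001 = 0.207950 + 0.852603 = 1.060553.
Q̄ = (S_0/π) × [bracket] = (1273/π) × 1.060553 = 429.75 W/m².
Ratio Q̄_A / Q̄_B = 483.17 / 429.75 = 1.124.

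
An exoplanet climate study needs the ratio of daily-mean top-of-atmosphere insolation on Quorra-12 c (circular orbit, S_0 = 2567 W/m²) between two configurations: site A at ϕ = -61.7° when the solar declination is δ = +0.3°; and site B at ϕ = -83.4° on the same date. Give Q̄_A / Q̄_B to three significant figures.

— Configuration A (ϕ=-61.7°):
cos h₀ = −tan(-61.7°) tan(+0.300°) = 0.0097, h₀ = 1.5611 rad.
Bracket: h₀ sin ϕ sin δ + cos ϕ cos δ sin h₀ = 1.5611×-0.88048×0.00524 + 0.47409×0.99999×0.99995 = -0.007202 + 0.474062 = 0.466860.
Q̄ = (S_0/π) × [bracket] = (2567/π) × 0.466860 = 381.47 W/m².
— Configuration B (ϕ=-83.4°):
cos h₀ = −tan(-83.4°) tan(+0.300°) = 0.0453, h₀ = 1.5255 rad.
Bracket: h₀ sin ϕ sin δ + cos ϕ cos δ sin h₀ = 1.5255×-0.99337×0.00524 + 0.11494×0.99999×0.99898 = -0.007941 + 0.114822 = 0.106881.
Q̄ = (S_0/π) × [bracket] = (2567/π) × 0.106881 = 87.333 W/m².
Ratio Q̄_A / Q̄_B = 381.47 / 87.333 = 4.368.

Q̄_A / Q̄_B ≈ 4.37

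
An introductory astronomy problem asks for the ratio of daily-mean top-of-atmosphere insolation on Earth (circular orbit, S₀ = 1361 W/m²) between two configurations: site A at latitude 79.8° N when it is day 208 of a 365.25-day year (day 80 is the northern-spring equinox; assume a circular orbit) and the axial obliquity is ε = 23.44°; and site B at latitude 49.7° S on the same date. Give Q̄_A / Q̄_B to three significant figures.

— Configuration A (φ=+79.8°):
Solar longitude: λ_s = 360° × (208 − 80)/365.25 = 126.160°.
sin δ = sin 23.44° × sin 126.160° = 0.32116, so δ = +18.733°.
cos H₀ = −tan(+79.8°) tan(+18.733°) = -1.8848 ≤ −1 ⇒ polar day, H₀ = π.
Bracket: H₀ sin φ sin δ + cos φ cos δ sin H₀ = 3.1416×0.98420×0.32116 + 0.17708×0.94702×0.00000 = 0.993015 + 0.000000 = 0.993015.
Q̄ = (S₀/π) × [bracket] = (1361/π) × 0.993015 = 430.19 W/m².
— Configuration B (φ=-49.7°):
cos H₀ = −tan(-49.7°) tan(+18.733°) = 0.3999, H₀ = 1.1594 rad.
Bracket: H₀ sin φ sin δ + cos φ cos δ sin H₀ = 1.1594×-0.76267×0.32116 + 0.64679×0.94702×0.91656 = -0.283982 + 0.561414 = 0.277432.
Q̄ = (S₀/π) × [bracket] = (1361/π) × 0.277432 = 120.19 W/m².
Ratio Q̄_A / Q̄_B = 430.19 / 120.19 = 3.579.

Q̄_A / Q̄_B ≈ 3.58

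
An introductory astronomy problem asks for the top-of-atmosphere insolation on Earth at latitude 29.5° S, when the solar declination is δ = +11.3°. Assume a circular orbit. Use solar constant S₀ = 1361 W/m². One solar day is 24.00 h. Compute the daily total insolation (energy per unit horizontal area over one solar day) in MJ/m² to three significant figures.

cos H₀ = −tan(-29.5°) tan(+11.300°) = 0.1131, H₀ = 1.4575 rad.
Bracket: H₀ sin φ sin δ + cos φ cos δ sin H₀ = 1.4575×-0.49242×0.19595 + 0.87036×0.98061×0.99359 = -0.140634 + 0.848013 = 0.707379.
Q̄ = (S₀/π) × [bracket] = (1361/π) × 0.707379 = 306.45 W/m².
Daily total = Q̄ × 24.00 h × 3600 s/h = 306.45 × 24.00 × 3600 / 10⁶ = 26.48 MJ/m².

26.5 MJ/m²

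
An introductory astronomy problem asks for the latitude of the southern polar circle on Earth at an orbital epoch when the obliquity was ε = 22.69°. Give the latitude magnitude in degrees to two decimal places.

67.31°

The polar circle is the lowest latitude that experiences at least one full rotation of continuous darkness at the northern-summer solstice; it lies at |φ| = 90° − ε = 90° − 22.69° = 67.31°.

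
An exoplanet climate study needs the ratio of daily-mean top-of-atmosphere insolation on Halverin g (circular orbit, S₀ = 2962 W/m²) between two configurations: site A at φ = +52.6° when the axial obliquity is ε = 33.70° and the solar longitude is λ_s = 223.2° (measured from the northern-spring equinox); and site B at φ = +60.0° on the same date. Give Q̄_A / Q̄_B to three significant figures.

— Configuration A (φ=+52.6°):
Solar declination: sin δ = sin ε · sin λ_s = sin 33.70° × sin 223.2° = -0.37982, so δ = -22.322°.
cos H₀ = −tan(+52.6°) tan(-22.322°) = 0.5370, H₀ = 1.0039 rad.
Bracket: H₀ sin φ sin δ + cos φ cos δ sin H₀ = 1.0039×0.79441×-0.37982 + 0.60738×0.92506×0.84357 = -0.302910 + 0.473971 = 0.171061.
Q̄ = (S₀/π) × [bracket] = (2962/π) × 0.171061 = 161.28 W/m².
— Configuration B (φ=+60.0°):
cos H₀ = −tan(+60.0°) tan(-22.322°) = 0.7112, H₀ = 0.7797 rad.
Bracket: H₀ sin φ sin δ + cos φ cos δ sin H₀ = 0.7797×0.86603×-0.37982 + 0.50000×0.92506×0.70303 = -0.256471 + 0.325172 = 0.068701.
Q̄ = (S₀/π) × [bracket] = (2962/π) × 0.068701 = 64.774 W/m².
Ratio Q̄_A / Q̄_B = 161.28 / 64.774 = 2.490.

Q̄_A / Q̄_B ≈ 2.49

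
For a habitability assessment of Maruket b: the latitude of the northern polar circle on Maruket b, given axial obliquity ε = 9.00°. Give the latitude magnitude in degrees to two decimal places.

The polar circle is the lowest latitude that experiences at least one full rotation of continuous daylight at the northern-summer solstice; it lies at |φ| = 90° − ε = 90° − 9.00° = 81.00°.

81.00°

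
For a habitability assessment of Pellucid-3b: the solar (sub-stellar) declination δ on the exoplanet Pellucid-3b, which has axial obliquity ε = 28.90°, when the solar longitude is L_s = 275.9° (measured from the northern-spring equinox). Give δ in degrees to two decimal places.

sin δ = sin ε · sin L_s = sin 28.90° × sin 275.9° = -0.480722.
δ = arcsin(-0.480722) = -28.73°.

δ = -28.73°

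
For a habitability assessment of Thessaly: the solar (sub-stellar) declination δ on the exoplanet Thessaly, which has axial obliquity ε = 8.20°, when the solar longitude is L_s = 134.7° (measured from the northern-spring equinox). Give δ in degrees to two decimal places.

sin δ = sin ε · sin L_s = sin 8.20° × sin 134.7° = 0.101381.
δ = arcsin(0.101381) = +5.82°.

δ = +5.82°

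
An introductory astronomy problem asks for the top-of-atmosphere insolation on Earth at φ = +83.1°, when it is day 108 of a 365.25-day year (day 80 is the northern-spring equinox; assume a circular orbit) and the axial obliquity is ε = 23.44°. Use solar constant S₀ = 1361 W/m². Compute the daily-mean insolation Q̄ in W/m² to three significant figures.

Q̄ ≈ 249 W/m²

Solar longitude: λ_s = 360° × (108 − 80)/365.25 = 27.598°.
sin δ = sin 23.44° × sin 27.598° = 0.18428, so δ = +10.619°.
cos H₀ = −tan(+83.1°) tan(+10.619°) = -1.5493 ≤ −1 ⇒ polar day, H₀ = π.
Bracket: H₀ sin φ sin δ + cos φ cos δ sin H₀ = 3.1416×0.99276×0.18428 + 0.12014×0.98287×0.00000 = 0.574743 + 0.000000 = 0.574743.
Q̄ = (S₀/π) × [bracket] = (1361/π) × 0.574743 = 249.0 W/m².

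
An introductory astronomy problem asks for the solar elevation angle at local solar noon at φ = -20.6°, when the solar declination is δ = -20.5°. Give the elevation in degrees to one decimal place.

At local noon the hour angle is zero, so the zenith angle equals |φ − δ| = |-20.6° − (-20.500°)| = 0.100°.
Elevation = 90° − 0.100° = 89.9°.

89.9°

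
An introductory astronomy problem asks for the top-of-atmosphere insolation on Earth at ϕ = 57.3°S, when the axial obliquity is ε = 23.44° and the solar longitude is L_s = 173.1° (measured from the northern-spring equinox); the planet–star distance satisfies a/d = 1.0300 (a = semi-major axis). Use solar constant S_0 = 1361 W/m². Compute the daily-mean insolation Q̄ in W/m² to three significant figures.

Solar declination: sin δ = sin ε · sin L_s = sin 23.44° × sin 173.1° = 0.04779, so δ = +2.739°.
cos h₀ = −tan(-57.3°) tan(+2.739°) = 0.0745, h₀ = 1.4962 rad.
Bracket: h₀ sin ϕ sin δ + cos ϕ cos δ sin h₀ = 1.4962×-0.84151×0.04779 + 0.54024×0.99886×0.99722 = -0.060171 + 0.538124 = 0.477953.
Inverse-square distance factor (a/d)² = 1.0300² = 1.060900.
Q̄ = (S_0/π) × 1.060900 × [bracket] = (1361/π) × 1.060900 × 0.477953 = 219.7 W/m².

Q̄ ≈ 220 W/m²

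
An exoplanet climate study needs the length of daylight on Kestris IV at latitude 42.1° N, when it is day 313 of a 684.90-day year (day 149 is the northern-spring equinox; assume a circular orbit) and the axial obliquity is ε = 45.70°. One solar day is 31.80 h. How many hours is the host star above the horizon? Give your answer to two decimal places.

27.77 h

Solar longitude: λ_s = 360° × (313 − 149)/684.90 = 86.202°.
sin δ = sin 45.70° × sin 86.202° = 0.71412, so δ = +45.571°.
cos H₀ = −tan φ · tan δ = −tan(+42.1°) × tan(+45.571°) = -0.9218, so H₀ = 2.7434 rad = 157.19°.
Daylight = 2H₀/(2π) × 31.80 h = (2.7434/π) × 31.80 = 27.77 h.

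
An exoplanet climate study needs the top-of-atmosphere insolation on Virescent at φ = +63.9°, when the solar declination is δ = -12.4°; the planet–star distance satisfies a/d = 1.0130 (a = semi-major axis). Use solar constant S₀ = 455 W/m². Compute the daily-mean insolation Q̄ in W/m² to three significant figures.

Q̄ ≈ 25.4 W/m²

cos H₀ = −tan(+63.9°) tan(-12.400°) = 0.4488, H₀ = 1.1054 rad.
Bracket: H₀ sin φ sin δ + cos φ cos δ sin H₀ = 1.1054×0.89803×-0.21474 + 0.43994×0.97667×0.89363 = -0.213169 + 0.383972 = 0.170803.
Inverse-square distance factor (a/d)² = 1.0130² = 1.026169.
Q̄ = (S₀/π) × 1.026169 × [bracket] = (455/π) × 1.026169 × 0.170803 = 25.38 W/m².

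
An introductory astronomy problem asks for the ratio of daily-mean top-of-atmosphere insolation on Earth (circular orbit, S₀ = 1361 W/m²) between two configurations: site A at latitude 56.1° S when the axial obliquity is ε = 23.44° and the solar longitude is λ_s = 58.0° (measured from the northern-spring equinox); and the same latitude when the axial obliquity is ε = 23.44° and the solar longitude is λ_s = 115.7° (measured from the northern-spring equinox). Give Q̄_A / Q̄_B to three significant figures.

— Configuration A (φ=-56.1°):
Solar declination: sin δ = sin ε · sin λ_s = sin 23.44° × sin 58.0° = 0.33734, so δ = +19.715°.
cos H₀ = −tan(-56.1°) tan(+19.715°) = 0.5333, H₀ = 1.0083 rad.
Bracket: H₀ sin φ sin δ + cos φ cos δ sin H₀ = 1.0083×-0.83001×0.33734 + 0.55775×0.94138×0.84594 = -0.282320 + 0.444165 = 0.161845.
Q̄ = (S₀/π) × [bracket] = (1361/π) × 0.161845 = 70.114 W/m².
— Configuration B (φ=-56.1°):
Solar declination: sin δ = sin ε · sin λ_s = sin 23.44° × sin 115.7° = 0.35844, so δ = +21.004°.
cos H₀ = −tan(-56.1°) tan(+21.004°) = 0.5714, H₀ = 0.9626 rad.
Bracket: H₀ sin φ sin δ + cos φ cos δ sin H₀ = 0.9626×-0.83001×0.35844 + 0.55775×0.93355×0.82069 = -0.286382 + 0.427323 = 0.140941.
Q̄ = (S₀/π) × [bracket] = (1361/π) × 0.140941 = 61.058 W/m².
Ratio Q̄_A / Q̄_B = 70.114 / 61.058 = 1.148.

Q̄_A / Q̄_B ≈ 1.15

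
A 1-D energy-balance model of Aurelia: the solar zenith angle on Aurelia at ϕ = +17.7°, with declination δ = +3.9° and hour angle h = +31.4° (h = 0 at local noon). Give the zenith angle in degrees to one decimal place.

θ_z = 33.7°

cos θ_z = sin ϕ sin δ + cos ϕ cos δ cos h = 0.020679 + 0.811262 = 0.831941.
θ_z = arccos(0.831941) = 33.7°.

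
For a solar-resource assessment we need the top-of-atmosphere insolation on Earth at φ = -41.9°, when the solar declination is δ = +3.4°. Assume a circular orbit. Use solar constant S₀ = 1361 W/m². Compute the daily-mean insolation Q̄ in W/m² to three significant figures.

cos H₀ = −tan(-41.9°) tan(+3.400°) = 0.0533, H₀ = 1.5175 rad.
Bracket: H₀ sin φ sin δ + cos φ cos δ sin H₀ = 1.5175×-0.66783×0.05931 + 0.74431×0.99824×0.99858 = -0.060107 + 0.741945 = 0.681838.
Q̄ = (S₀/π) × [bracket] = (1361/π) × 0.681838 = 295.4 W/m².

Q̄ ≈ 295 W/m²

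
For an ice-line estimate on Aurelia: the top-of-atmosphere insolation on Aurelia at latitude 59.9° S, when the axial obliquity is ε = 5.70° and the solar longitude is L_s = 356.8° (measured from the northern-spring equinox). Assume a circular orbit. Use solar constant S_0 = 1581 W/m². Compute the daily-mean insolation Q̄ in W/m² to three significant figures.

Q̄ ≈ 256 W/m²

Solar declination: sin δ = sin ε · sin L_s = sin 5.70° × sin 356.8° = -0.00554, so δ = -0.318°.
cos h₀ = −tan(-59.9°) tan(-0.318°) = -0.0096, h₀ = 1.5804 rad.
Bracket: h₀ sin ϕ sin δ + cos ϕ cos δ sin h₀ = 1.5804×-0.86515×-0.00554 + 0.50151×0.99998×0.99995 = 0.007575 + 0.501475 = 0.509050.
Q̄ = (S_0/π) × [bracket] = (1581/π) × 0.509050 = 256.2 W/m².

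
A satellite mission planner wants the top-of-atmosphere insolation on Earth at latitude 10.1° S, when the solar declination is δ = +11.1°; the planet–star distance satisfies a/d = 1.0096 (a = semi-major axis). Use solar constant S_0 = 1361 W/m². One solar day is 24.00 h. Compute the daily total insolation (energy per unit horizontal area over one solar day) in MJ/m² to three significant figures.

34.9 MJ/m²

cos h₀ = −tan(-10.1°) tan(+11.100°) = 0.0349, h₀ = 1.5358 rad.
Bracket: h₀ sin ϕ sin δ + cos ϕ cos δ sin h₀ = 1.5358×-0.17537×0.19252 + 0.98450×0.98129×0.99939 = -0.051852 + 0.965491 = 0.913639.
Inverse-square distance factor (a/d)² = 1.0096² = 1.019292.
Q̄ = (S_0/π) × 1.019292 × [bracket] = (1361/π) × 1.019292 × 0.913639 = 403.44 W/m².
Daily total = Q̄ × 24.00 h × 3600 s/h = 403.44 × 24.00 × 3600 / 10⁶ = 34.86 MJ/m².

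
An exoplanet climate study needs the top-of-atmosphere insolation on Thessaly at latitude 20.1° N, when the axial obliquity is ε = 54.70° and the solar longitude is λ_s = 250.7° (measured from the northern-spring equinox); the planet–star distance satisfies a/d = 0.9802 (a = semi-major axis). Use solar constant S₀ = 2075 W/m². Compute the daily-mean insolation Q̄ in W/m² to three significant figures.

Q̄ ≈ 154 W/m²

Solar declination: sin δ = sin ε · sin λ_s = sin 54.70° × sin 250.7° = -0.77027, so δ = -50.378°.
cos H₀ = −tan(+20.1°) tan(-50.378°) = 0.4420, H₀ = 1.1130 rad.
Bracket: H₀ sin φ sin δ + cos φ cos δ sin H₀ = 1.1130×0.34366×-0.77027 + 0.93909×0.63772×0.89701 = -0.294623 + 0.537198 = 0.242575.
Inverse-square distance factor (a/d)² = 0.9802² = 0.960792.
Q̄ = (S₀/π) × 0.960792 × [bracket] = (2075/π) × 0.960792 × 0.242575 = 153.9 W/m².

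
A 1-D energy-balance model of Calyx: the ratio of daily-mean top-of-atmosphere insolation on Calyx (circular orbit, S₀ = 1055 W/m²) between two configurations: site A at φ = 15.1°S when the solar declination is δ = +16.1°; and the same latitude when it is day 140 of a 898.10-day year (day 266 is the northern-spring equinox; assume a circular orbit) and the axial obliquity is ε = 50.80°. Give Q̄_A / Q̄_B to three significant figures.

— Configuration A (φ=-15.1°):
cos H₀ = −tan(-15.1°) tan(+16.100°) = 0.0779, H₀ = 1.4928 rad.
Bracket: H₀ sin φ sin δ + cos φ cos δ sin H₀ = 1.4928×-0.26050×0.27731 + 0.96547×0.96078×0.99696 = -0.107839 + 0.924784 = 0.816945.
Q̄ = (S₀/π) × [bracket] = (1055/π) × 0.816945 = 274.34 W/m².
— Configuration B (φ=-15.1°):
Solar longitude: λ_s = 360° × (140 − 266)/898.10 = -50.507°, i.e. -50.507° + 360° = 309.493°.
sin δ = sin 50.80° × sin 309.493° = -0.59802, so δ = -36.728°.
cos H₀ = −tan(-15.1°) tan(-36.728°) = -0.2013, H₀ = 1.7735 rad.
Bracket: H₀ sin φ sin δ + cos φ cos δ sin H₀ = 1.7735×-0.26050×-0.59802 + 0.96547×0.80148×0.97952 = 0.276283 + 0.757957 = 1.034240.
Q̄ = (S₀/π) × [bracket] = (1055/π) × 1.034240 = 347.32 W/m².
Ratio Q̄_A / Q̄_B = 274.34 / 347.32 = 0.7899.

Q̄_A / Q̄_B ≈ 0.790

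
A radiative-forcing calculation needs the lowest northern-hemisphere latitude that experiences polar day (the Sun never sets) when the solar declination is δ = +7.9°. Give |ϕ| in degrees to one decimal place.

Polar day requires cos h₀ = −tan ϕ tan δ ≤ −1, i.e. tan ϕ tan δ ≥ 1.
The boundary is |tan ϕ| · |tan δ| = 1, so |ϕ| = 90° − |δ| = 90° − 7.9° = 82.1° in the northern hemisphere.

|ϕ| = 82.1°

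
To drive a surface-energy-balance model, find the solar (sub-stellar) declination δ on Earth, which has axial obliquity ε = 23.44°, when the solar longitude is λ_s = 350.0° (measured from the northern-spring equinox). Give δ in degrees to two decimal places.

δ = -3.96°

sin δ = sin ε · sin λ_s = sin 23.44° × sin 350.0° = -0.069075.
δ = arcsin(-0.069075) = -3.96°.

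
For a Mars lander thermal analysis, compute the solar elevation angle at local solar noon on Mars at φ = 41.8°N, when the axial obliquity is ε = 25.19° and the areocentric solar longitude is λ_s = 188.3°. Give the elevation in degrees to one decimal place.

44.7°

sin δ = sin 25.19° × sin 188.3° = -0.06144, so δ = -3.523°.
At local noon the hour angle is zero, so the zenith angle equals |φ − δ| = |+41.8° − (-3.523°)| = 45.323°.
Elevation = 90° − 45.323° = 44.7°.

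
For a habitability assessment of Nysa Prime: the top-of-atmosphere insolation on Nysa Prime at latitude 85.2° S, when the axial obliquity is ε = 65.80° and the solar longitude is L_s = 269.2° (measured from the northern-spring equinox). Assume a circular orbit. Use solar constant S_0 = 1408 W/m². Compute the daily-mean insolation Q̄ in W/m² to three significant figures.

Solar declination: sin δ = sin ε · sin L_s = sin 65.80° × sin 269.2° = -0.91203, so δ = -65.788°.
cos h₀ = −tan(-85.2°) tan(-65.788°) = -26.4827 ≤ −1 ⇒ polar day, h₀ = π.
Bracket: h₀ sin ϕ sin δ + cos ϕ cos δ sin h₀ = 3.1416×-0.99649×-0.91203 + 0.08368×0.41012×0.00000 = 2.855176 + 0.000000 = 2.855176.
Q̄ = (S_0/π) × [bracket] = (1408/π) × 2.855176 = 1280 W/m².

Q̄ ≈ 1.28e+03 W/m²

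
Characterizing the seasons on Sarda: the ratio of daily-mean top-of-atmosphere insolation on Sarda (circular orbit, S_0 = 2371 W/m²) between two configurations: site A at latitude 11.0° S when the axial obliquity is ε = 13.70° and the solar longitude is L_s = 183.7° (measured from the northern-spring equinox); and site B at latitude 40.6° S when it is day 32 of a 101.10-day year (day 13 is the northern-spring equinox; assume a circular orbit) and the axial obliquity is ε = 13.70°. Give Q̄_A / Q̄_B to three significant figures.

— Configuration A (ϕ=-11.0°):
Solar declination: sin δ = sin ε · sin L_s = sin 13.70° × sin 183.7° = -0.01528, so δ = -0.876°.
cos h₀ = −tan(-11.0°) tan(-0.876°) = -0.0030, h₀ = 1.5738 rad.
Bracket: h₀ sin ϕ sin δ + cos ϕ cos δ sin h₀ = 1.5738×-0.19081×-0.01528 + 0.98163×0.99988×1.00000 = 0.004589 + 0.981512 = 0.986101.
Q̄ = (S_0/π) × [bracket] = (2371/π) × 0.986101 = 744.22 W/m².
— Configuration B (ϕ=-40.6°):
Solar longitude: L_s = 360° × (32 − 13)/101.10 = 67.656°.
sin δ = sin 13.70° × sin 67.656° = 0.21906, so δ = +12.654°.
cos h₀ = −tan(-40.6°) tan(+12.654°) = 0.1924, h₀ = 1.3772 rad.
Bracket: h₀ sin ϕ sin δ + cos ϕ cos δ sin h₀ = 1.3772×-0.65077×0.21906 + 0.75927×0.97571×0.98131 = -0.196330 + 0.726981 = 0.530651.
Q̄ = (S_0/π) × [bracket] = (2371/π) × 0.530651 = 400.49 W/m².
Ratio Q̄_A / Q̄_B = 744.22 / 400.49 = 1.858.

Q̄_A / Q̄_B ≈ 1.86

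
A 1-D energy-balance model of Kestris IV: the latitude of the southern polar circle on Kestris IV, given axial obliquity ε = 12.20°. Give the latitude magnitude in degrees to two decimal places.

The polar circle is the lowest latitude that experiences at least one full rotation of continuous darkness at the northern-summer solstice; it lies at |φ| = 90° − ε = 90° − 12.20° = 77.80°.

77.80°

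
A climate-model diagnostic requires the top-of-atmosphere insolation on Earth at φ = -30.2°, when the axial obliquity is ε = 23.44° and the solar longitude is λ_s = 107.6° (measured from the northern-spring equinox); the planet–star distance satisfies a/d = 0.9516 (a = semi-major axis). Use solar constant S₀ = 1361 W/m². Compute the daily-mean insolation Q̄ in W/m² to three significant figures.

Q̄ ≈ 205 W/m²

Solar declination: sin δ = sin ε · sin λ_s = sin 23.44° × sin 107.6° = 0.37917, so δ = +22.282°.
cos H₀ = −tan(-30.2°) tan(+22.282°) = 0.2385, H₀ = 1.3300 rad.
Bracket: H₀ sin φ sin δ + cos φ cos δ sin H₀ = 1.3300×-0.50302×0.37917 + 0.86427×0.92533×0.97115 = -0.253671 + 0.776663 = 0.522992.
Inverse-square distance factor (a/d)² = 0.9516² = 0.905543.
Q̄ = (S₀/π) × 0.905543 × [bracket] = (1361/π) × 0.905543 × 0.522992 = 205.2 W/m².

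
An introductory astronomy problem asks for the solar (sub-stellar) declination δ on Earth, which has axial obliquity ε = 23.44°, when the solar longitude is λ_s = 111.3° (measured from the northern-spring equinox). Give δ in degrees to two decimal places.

sin δ = sin ε · sin λ_s = sin 23.44° × sin 111.3° = 0.370616.
δ = arcsin(0.370616) = +21.75°.

δ = +21.75°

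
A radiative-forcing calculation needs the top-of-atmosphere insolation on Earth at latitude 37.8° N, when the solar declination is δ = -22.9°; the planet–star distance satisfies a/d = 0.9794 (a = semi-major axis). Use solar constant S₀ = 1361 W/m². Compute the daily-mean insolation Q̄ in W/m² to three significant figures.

Q̄ ≈ 163 W/m²

cos H₀ = −tan(+37.8°) tan(-22.900°) = 0.3277, H₀ = 1.2370 rad.
Bracket: H₀ sin φ sin δ + cos φ cos δ sin H₀ = 1.2370×0.61291×-0.38912 + 0.79016×0.92119×0.94480 = -0.295019 + 0.687708 = 0.392689.
Inverse-square distance factor (a/d)² = 0.9794² = 0.959224.
Q̄ = (S₀/π) × 0.959224 × [bracket] = (1361/π) × 0.959224 × 0.392689 = 163.2 W/m².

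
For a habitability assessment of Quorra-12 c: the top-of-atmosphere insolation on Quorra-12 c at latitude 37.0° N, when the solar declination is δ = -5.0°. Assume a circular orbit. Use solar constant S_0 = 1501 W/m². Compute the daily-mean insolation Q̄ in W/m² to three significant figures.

cos h₀ = −tan(+37.0°) tan(-5.000°) = 0.0659, h₀ = 1.5048 rad.
Bracket: h₀ sin ϕ sin δ + cos ϕ cos δ sin h₀ = 1.5048×0.60182×-0.08716 + 0.79864×0.99619×0.99782 = -0.078934 + 0.793863 = 0.714929.
Q̄ = (S_0/π) × [bracket] = (1501/π) × 0.714929 = 341.6 W/m².

Q̄ ≈ 342 W/m²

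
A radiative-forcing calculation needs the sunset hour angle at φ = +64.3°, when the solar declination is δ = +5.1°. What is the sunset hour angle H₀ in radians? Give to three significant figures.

H₀ = 1.76 rad

cos H₀ = −tan φ · tan δ = −tan(+64.3°) × tan(+5.100°) = -0.1854, so H₀ = 1.7573 rad = 100.69°.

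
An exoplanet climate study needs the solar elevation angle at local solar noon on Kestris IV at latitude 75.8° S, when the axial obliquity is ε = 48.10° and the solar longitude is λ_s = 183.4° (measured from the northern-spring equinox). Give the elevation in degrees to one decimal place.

Solar declination: sin δ = sin ε · sin λ_s = sin 48.10° × sin 183.4° = -0.04414, so δ = -2.530°.
At local noon the hour angle is zero, so the zenith angle equals |φ − δ| = |-75.8° − (-2.530°)| = 73.270°.
Elevation = 90° − 73.270° = 16.7°.

16.7°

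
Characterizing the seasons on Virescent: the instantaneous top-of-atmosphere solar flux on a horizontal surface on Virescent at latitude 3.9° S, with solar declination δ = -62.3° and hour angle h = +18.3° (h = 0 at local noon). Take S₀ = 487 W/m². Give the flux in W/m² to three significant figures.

cos θ_z = sin φ sin δ + cos φ cos δ cos h = 0.060220 + 0.440311 = 0.500531.
Flux = S₀ · cos θ_z = 487 × 0.500531 = 243.8 W/m².

244 W/m²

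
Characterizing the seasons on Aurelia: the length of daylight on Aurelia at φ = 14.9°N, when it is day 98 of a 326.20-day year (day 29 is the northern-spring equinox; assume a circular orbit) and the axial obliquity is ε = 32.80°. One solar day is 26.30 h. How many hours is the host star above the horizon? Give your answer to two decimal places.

Solar longitude: λ_s = 360° × (98 − 29)/326.20 = 76.150°.
sin δ = sin 32.80° × sin 76.150° = 0.52596, so δ = +31.733°.
cos H₀ = −tan φ · tan δ = −tan(+14.9°) × tan(+31.733°) = -0.1645, so H₀ = 1.7361 rad = 99.47°.
Daylight = 2H₀/(2π) × 26.30 h = (1.7361/π) × 26.30 = 14.53 h.

14.53 h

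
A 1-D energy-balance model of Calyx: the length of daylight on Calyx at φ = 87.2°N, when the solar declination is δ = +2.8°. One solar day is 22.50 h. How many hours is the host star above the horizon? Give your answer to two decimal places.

22.50 h

Sunrise equation: cos H₀ = −tan φ · tan δ = -1.0000 ≤ −1, so the host star never sets (polar day) and H₀ = π.
Daylight = 2H₀/(2π) × 22.50 h = (3.1416/π) × 22.50 = 22.50 h.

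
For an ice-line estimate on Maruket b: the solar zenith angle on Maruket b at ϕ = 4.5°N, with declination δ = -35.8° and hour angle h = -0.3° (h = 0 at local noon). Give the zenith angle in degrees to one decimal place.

θ_z = 40.3°

cos θ_z = sin ϕ sin δ + cos ϕ cos δ cos h = -0.045895 + 0.808552 = 0.762657.
θ_z = arccos(0.762657) = 40.3°.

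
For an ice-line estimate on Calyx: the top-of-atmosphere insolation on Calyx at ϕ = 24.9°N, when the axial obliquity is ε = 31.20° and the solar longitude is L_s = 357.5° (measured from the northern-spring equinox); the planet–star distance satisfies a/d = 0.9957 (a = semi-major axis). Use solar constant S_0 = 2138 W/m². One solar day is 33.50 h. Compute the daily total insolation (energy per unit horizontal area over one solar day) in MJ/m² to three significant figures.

Solar declination: sin δ = sin ε · sin L_s = sin 31.20° × sin 357.5° = -0.02260, so δ = -1.295°.
cos h₀ = −tan(+24.9°) tan(-1.295°) = 0.0105, h₀ = 1.5603 rad.
Bracket: h₀ sin ϕ sin δ + cos ϕ cos δ sin h₀ = 1.5603×0.42104×-0.02260 + 0.90704×0.99974×0.99994 = -0.014847 + 0.906750 = 0.891903.
Inverse-square distance factor (a/d)² = 0.9957² = 0.991418.
Q̄ = (S_0/π) × 0.991418 × [bracket] = (2138/π) × 0.991418 × 0.891903 = 601.77 W/m².
Daily total = Q̄ × 33.50 h × 3600 s/h = 601.77 × 33.50 × 3600 / 10⁶ = 72.57 MJ/m².

72.6 MJ/m²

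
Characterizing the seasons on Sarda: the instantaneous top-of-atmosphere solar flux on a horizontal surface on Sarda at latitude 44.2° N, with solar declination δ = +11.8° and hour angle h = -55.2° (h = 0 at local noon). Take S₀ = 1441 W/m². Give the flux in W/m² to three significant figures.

783 W/m²

cos θ_z = sin φ sin δ + cos φ cos δ cos h = 0.142568 + 0.400504 = 0.543072.
Flux = S₀ · cos θ_z = 1441 × 0.543072 = 782.6 W/m².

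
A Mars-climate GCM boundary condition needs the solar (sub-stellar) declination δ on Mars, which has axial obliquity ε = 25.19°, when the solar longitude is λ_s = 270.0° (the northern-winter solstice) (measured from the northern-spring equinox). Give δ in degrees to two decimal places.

sin δ = sin ε · sin λ_s = sin 25.19° × sin 270.0° = -0.425621.
δ = arcsin(-0.425621) = -25.19°.

δ = -25.19°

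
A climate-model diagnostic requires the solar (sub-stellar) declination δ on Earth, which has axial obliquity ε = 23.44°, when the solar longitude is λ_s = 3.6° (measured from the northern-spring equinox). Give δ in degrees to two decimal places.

δ = +1.43°

sin δ = sin ε · sin λ_s = sin 23.44° × sin 3.6° = 0.024977.
δ = arcsin(0.024977) = +1.43°.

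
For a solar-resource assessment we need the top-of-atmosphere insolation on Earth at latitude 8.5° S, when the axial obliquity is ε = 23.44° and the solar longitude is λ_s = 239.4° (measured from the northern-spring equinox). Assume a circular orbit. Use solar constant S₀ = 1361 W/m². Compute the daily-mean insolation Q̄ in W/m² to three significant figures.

Q̄ ≈ 438 W/m²

Solar declination: sin δ = sin ε · sin λ_s = sin 23.44° × sin 239.4° = -0.34239, so δ = -20.023°.
cos H₀ = −tan(-8.5°) tan(-20.023°) = -0.0545, H₀ = 1.6253 rad.
Bracket: H₀ sin φ sin δ + cos φ cos δ sin H₀ = 1.6253×-0.14781×-0.34239 + 0.98902×0.93956×0.99852 = 0.082254 + 0.927868 = 1.010122.
Q̄ = (S₀/π) × [bracket] = (1361/π) × 1.010122 = 437.6 W/m².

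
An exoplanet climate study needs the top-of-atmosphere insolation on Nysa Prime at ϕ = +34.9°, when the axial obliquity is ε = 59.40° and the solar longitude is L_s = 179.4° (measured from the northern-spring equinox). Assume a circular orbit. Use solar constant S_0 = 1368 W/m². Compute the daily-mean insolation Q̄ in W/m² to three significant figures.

Solar declination: sin δ = sin ε · sin L_s = sin 59.40° × sin 179.4° = 0.00901, so δ = +0.516°.
cos h₀ = −tan(+34.9°) tan(+0.516°) = -0.0063, h₀ = 1.5771 rad.
Bracket: h₀ sin ϕ sin δ + cos ϕ cos δ sin h₀ = 1.5771×0.57215×0.00901 + 0.82015×0.99996×0.99998 = 0.008130 + 0.820101 = 0.828231.
Q̄ = (S_0/π) × [bracket] = (1368/π) × 0.828231 = 360.7 W/m².

Q̄ ≈ 361 W/m²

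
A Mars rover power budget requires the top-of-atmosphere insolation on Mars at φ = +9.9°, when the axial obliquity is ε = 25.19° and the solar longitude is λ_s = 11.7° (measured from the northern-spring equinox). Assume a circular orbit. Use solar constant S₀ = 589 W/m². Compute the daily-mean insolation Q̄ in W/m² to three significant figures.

Solar declination: sin δ = sin ε · sin λ_s = sin 25.19° × sin 11.7° = 0.08631, so δ = +4.951°.
cos H₀ = −tan(+9.9°) tan(+4.951°) = -0.0151, H₀ = 1.5859 rad.
Bracket: H₀ sin φ sin δ + cos φ cos δ sin H₀ = 1.5859×0.17193×0.08631 + 0.98511×0.99627×0.99989 = 0.023534 + 0.981328 = 1.004862.
Q̄ = (S₀/π) × [bracket] = (589/π) × 1.004862 = 188.4 W/m².

Q̄ ≈ 188 W/m²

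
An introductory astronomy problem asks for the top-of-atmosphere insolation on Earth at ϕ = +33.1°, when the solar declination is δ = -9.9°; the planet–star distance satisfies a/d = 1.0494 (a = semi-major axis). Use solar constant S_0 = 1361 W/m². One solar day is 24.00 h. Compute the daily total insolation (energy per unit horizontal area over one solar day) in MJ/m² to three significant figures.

cos h₀ = −tan(+33.1°) tan(-9.900°) = 0.1138, h₀ = 1.4568 rad.
Bracket: h₀ sin ϕ sin δ + cos ϕ cos δ sin h₀ = 1.4568×0.54610×-0.17193 + 0.83772×0.98511×0.99351 = -0.136780 + 0.819891 = 0.683111.
Inverse-square distance factor (a/d)² = 1.0494² = 1.101240.
Q̄ = (S_0/π) × 1.101240 × [bracket] = (1361/π) × 1.101240 × 0.683111 = 325.90 W/m².
Daily total = Q̄ × 24.00 h × 3600 s/h = 325.90 × 24.00 × 3600 / 10⁶ = 28.16 MJ/m².

28.2 MJ/m²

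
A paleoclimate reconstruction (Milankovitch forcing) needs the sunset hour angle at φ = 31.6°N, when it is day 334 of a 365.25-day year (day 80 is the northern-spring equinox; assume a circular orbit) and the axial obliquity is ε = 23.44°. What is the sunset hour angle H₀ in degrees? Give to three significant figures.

H₀ = 75.6°

Solar longitude: λ_s = 360° × (334 − 80)/365.25 = 250.349°.
sin δ = sin 23.44° × sin 250.349° = -0.37462, so δ = -22.001°.
cos H₀ = −tan φ · tan δ = −tan(+31.6°) × tan(-22.001°) = 0.2486, so H₀ = 1.3196 rad = 75.61°.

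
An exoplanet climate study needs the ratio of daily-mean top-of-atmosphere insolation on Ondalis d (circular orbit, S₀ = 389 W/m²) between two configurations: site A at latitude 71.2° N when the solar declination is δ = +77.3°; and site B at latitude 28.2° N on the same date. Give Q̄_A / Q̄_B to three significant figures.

— Configuration A (φ=+71.2°):
cos H₀ = −tan(+71.2°) tan(+77.300°) = -13.0346 ≤ −1 ⇒ polar day, H₀ = π.
Bracket: H₀ sin φ sin δ + cos φ cos δ sin H₀ = 3.1416×0.94665×0.97553 + 0.32227×0.21985×0.00000 = 2.901222 + 0.000000 = 2.901222.
Q̄ = (S₀/π) × [bracket] = (389/π) × 2.901222 = 359.24 W/m².
— Configuration B (φ=+28.2°):
cos H₀ = −tan(+28.2°) tan(+77.300°) = -2.3793 ≤ −1 ⇒ polar day, H₀ = π.
Bracket: H₀ sin φ sin δ + cos φ cos δ sin H₀ = 3.1416×0.47255×0.97553 + 0.88130×0.21985×0.00000 = 1.448236 + 0.000000 = 1.448236.
Q̄ = (S₀/π) × [bracket] = (389/π) × 1.448236 = 179.32 W/m².
Ratio Q̄_A / Q̄_B = 359.24 / 179.32 = 2.003.

Q̄_A / Q̄_B ≈ 2.00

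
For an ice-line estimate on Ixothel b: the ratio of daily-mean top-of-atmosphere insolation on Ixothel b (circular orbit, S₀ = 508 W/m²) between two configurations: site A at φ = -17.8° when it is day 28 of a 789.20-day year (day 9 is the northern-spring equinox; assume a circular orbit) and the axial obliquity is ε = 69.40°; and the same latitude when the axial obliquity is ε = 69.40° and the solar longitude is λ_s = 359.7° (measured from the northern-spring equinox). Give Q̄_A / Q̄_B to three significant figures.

— Configuration A (φ=-17.8°):
Solar longitude: λ_s = 360° × (28 − 9)/789.20 = 8.667°.
sin δ = sin 69.40° × sin 8.667° = 0.14106, so δ = +8.109°.
cos H₀ = −tan(-17.8°) tan(+8.109°) = 0.0457, H₀ = 1.5250 rad.
Bracket: H₀ sin φ sin δ + cos φ cos δ sin H₀ = 1.5250×-0.30570×0.14106 + 0.95213×0.99000×0.99895 = -0.065761 + 0.941619 = 0.875858.
Q̄ = (S₀/π) × [bracket] = (508/π) × 0.875858 = 141.63 W/m².
— Configuration B (φ=-17.8°):
Solar declination: sin δ = sin ε · sin λ_s = sin 69.40° × sin 359.7° = -0.00490, so δ = -0.281°.
cos H₀ = −tan(-17.8°) tan(-0.281°) = -0.0016, H₀ = 1.5724 rad.
Bracket: H₀ sin φ sin δ + cos φ cos δ sin H₀ = 1.5724×-0.30570×-0.00490 + 0.95213×0.99999×1.00000 = 0.002355 + 0.952120 = 0.954475.
Q̄ = (S₀/π) × [bracket] = (508/π) × 0.954475 = 154.34 W/m².
Ratio Q̄_A / Q̄_B = 141.63 / 154.34 = 0.9176.

Q̄_A / Q̄_B ≈ 0.918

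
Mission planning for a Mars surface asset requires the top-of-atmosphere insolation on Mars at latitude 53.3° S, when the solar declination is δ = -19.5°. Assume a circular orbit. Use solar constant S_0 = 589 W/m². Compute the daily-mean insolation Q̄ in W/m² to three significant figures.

cos h₀ = −tan(-53.3°) tan(-19.500°) = -0.4751, h₀ = 2.0659 rad.
Bracket: h₀ sin ϕ sin δ + cos ϕ cos δ sin h₀ = 2.0659×-0.80178×-0.33381 + 0.59763×0.94264×0.87994 = 0.552922 + 0.495714 = 1.048636.
Q̄ = (S_0/π) × [bracket] = (589/π) × 1.048636 = 196.6 W/m².

Q̄ ≈ 197 W/m²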